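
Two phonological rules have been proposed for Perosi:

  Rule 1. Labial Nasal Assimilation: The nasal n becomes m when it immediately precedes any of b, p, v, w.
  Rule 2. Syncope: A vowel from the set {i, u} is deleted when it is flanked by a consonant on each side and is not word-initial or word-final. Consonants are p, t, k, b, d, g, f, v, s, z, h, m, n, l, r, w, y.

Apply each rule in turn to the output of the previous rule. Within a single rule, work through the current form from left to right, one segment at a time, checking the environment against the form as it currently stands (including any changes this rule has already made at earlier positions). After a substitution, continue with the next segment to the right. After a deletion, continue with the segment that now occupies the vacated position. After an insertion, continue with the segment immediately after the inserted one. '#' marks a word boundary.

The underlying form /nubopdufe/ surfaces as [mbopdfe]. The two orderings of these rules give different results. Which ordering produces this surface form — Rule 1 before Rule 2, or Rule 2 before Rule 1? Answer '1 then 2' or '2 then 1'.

2 then 1

Order 1 then 2:
  1 Labial Nasal Assimilation: no change — [nubopdufe]
  2 Syncope: [nubopdufe] → [nbopdfe]
  result: [nbopdfe]
Order 2 then 1:
  2 Syncope: [nubopdufe] → [nbopdfe]
  1 Labial Nasal Assimilation: [nbopdfe] → [mbopdfe]
  result: [mbopdfe]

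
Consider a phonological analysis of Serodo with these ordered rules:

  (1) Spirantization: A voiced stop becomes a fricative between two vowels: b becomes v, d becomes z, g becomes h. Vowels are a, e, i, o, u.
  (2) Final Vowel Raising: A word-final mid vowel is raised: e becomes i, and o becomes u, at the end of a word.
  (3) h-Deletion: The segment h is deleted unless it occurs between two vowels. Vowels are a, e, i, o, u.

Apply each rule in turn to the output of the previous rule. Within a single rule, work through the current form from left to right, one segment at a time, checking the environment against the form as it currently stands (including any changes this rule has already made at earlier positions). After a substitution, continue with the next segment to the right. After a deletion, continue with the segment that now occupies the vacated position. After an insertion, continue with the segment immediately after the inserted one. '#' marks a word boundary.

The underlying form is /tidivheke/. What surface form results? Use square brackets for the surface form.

[tiziveki]

(1) Spirantization: [tidivheke] → [tizivheke]
(2) Final Vowel Raising: [tizivheke] → [tizivheki]
(3) h-Deletion: [tizivheki] → [tiziveki]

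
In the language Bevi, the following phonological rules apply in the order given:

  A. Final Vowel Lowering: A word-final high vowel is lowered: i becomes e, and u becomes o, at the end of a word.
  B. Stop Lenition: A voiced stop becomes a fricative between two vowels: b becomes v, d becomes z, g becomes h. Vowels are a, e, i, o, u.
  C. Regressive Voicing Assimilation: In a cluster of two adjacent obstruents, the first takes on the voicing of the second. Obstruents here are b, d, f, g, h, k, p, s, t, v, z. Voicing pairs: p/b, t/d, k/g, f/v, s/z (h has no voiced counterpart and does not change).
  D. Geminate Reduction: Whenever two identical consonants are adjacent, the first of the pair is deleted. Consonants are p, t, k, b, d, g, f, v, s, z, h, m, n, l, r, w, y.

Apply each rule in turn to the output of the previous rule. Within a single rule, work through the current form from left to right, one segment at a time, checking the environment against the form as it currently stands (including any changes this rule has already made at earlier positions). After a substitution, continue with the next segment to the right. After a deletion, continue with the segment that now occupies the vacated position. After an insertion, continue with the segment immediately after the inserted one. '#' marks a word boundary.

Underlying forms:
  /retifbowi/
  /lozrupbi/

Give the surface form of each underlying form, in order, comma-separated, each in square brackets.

/retifbowi/:
  A Final Vowel Lowering: [retifbowi] → [retifbowe]
  B Stop Lenition: no change — [retifbowe]
  C Regressive Voicing Assimilation: [retifbowe] → [retivbowe]
  D Geminate Reduction: no change — [retivbowe]
/lozrupbi/:
  A Final Vowel Lowering: [lozrupbi] → [lozrupbe]
  B Stop Lenition: no change — [lozrupbe]
  C Regressive Voicing Assimilation: [lozrupbe] → [lozrubbe]
  D Geminate Reduction: [lozrubbe] → [lozrube]

[retivbowe], [lozrube]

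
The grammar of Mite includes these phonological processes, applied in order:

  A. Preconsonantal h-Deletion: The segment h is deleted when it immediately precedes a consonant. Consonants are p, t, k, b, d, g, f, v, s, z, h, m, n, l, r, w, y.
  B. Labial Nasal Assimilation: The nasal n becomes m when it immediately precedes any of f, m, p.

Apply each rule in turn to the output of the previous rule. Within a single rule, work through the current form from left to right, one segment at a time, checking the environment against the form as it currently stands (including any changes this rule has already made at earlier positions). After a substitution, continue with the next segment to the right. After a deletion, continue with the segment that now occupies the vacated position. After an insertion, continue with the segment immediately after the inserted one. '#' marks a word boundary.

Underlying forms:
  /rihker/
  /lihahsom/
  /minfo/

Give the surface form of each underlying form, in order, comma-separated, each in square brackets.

[riker], [lihasom], [mimfo]

/rihker/:
  A Preconsonantal h-Deletion: [rihker] → [riker]
  B Labial Nasal Assimilation: no change — [riker]
/lihahsom/:
  A Preconsonantal h-Deletion: [lihahsom] → [lihasom]
  B Labial Nasal Assimilation: no change — [lihasom]
/minfo/:
  A Preconsonantal h-Deletion: no change — [minfo]
  B Labial Nasal Assimilation: [minfo] → [mimfo]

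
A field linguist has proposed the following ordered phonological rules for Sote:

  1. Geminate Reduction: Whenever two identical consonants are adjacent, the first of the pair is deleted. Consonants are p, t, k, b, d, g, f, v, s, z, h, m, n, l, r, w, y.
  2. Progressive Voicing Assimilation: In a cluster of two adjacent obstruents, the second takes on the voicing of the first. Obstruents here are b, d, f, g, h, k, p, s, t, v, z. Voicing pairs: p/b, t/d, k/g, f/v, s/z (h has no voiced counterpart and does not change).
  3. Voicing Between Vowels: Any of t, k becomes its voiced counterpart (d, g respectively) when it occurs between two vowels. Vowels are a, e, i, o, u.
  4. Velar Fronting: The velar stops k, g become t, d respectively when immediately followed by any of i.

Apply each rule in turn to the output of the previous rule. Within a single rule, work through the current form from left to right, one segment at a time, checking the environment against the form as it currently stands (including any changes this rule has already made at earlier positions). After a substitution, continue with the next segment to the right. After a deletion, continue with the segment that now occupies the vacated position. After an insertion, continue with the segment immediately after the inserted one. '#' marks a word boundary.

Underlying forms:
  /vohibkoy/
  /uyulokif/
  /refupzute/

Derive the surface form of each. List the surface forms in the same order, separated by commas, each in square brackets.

/vohibkoy/:
  1 Geminate Reduction: no change — [vohibkoy]
  2 Progressive Voicing Assimilation: [vohibkoy] → [vohibgoy]
  3 Voicing Between Vowels: no change — [vohibgoy]
  4 Velar Fronting: no change — [vohibgoy]
/uyulokif/:
  1 Geminate Reduction: no change — [uyulokif]
  2 Progressive Voicing Assimilation: no change — [uyulokif]
  3 Voicing Between Vowels: [uyulokif] → [uyulogif]
  4 Velar Fronting: [uyulogif] → [uyulodif]
/refupzute/:
  1 Geminate Reduction: no change — [refupzute]
  2 Progressive Voicing Assimilation: [refupzute] → [refupsute]
  3 Voicing Between Vowels: [refupsute] → [refupsude]
  4 Velar Fronting: no change — [refupsude]

[vohibgoy], [uyulodif], [refupsude]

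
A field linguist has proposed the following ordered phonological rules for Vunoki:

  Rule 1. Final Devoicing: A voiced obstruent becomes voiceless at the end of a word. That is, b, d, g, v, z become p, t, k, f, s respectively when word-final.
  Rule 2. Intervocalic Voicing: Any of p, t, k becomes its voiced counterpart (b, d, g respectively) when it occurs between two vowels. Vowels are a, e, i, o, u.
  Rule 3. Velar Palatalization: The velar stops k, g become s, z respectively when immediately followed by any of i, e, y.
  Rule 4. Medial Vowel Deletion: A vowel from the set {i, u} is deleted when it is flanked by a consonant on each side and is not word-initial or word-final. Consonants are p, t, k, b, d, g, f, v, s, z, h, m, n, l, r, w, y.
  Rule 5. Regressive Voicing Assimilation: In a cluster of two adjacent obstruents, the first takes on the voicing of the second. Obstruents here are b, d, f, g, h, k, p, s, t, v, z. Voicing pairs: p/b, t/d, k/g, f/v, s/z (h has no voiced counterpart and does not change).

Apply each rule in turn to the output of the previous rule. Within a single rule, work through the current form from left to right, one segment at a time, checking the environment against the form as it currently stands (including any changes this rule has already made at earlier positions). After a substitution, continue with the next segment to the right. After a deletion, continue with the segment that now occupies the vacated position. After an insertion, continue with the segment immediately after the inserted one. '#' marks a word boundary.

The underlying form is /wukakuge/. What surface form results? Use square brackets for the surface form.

Rule 1 Final Devoicing: no change — [wukakuge]
Rule 2 Intervocalic Voicing: [wukakuge] → [wugaguge]
Rule 3 Velar Palatalization: [wugaguge] → [wugaguze]
Rule 4 Medial Vowel Deletion: [wugaguze] → [wgagze]
Rule 5 Regressive Voicing Assimilation: no change — [wgagze]

[wgagze]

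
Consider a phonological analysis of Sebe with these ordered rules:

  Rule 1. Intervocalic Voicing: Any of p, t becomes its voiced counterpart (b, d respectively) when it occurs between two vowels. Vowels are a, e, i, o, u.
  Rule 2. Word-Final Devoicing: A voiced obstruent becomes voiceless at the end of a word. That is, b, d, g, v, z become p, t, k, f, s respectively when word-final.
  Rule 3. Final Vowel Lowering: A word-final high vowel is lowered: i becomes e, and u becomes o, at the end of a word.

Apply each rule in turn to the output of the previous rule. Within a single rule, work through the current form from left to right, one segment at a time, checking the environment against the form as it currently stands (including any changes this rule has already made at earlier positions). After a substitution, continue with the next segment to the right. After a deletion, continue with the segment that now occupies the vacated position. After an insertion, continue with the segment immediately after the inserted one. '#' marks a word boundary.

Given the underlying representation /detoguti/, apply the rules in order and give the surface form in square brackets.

Rule 1 Intervocalic Voicing: [detoguti] → [dedogudi]
Rule 2 Word-Final Devoicing: no change — [dedogudi]
Rule 3 Final Vowel Lowering: [dedogudi] → [dedogude]

[dedogude]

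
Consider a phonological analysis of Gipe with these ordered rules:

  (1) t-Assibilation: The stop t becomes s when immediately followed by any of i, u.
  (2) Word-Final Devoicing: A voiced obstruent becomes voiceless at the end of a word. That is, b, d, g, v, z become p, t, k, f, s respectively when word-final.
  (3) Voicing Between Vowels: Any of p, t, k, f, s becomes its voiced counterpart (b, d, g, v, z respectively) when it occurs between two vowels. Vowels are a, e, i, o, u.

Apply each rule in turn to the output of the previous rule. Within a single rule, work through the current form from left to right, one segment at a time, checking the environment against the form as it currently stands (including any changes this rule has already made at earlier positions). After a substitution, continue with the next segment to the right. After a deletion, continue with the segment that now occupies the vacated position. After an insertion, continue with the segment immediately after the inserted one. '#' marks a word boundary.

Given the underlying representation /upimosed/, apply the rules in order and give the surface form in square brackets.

(1) t-Assibilation: no change — [upimosed]
(2) Word-Final Devoicing: [upimosed] → [upimoset]
(3) Voicing Between Vowels: [upimoset] → [ubimozet]

[ubimozet]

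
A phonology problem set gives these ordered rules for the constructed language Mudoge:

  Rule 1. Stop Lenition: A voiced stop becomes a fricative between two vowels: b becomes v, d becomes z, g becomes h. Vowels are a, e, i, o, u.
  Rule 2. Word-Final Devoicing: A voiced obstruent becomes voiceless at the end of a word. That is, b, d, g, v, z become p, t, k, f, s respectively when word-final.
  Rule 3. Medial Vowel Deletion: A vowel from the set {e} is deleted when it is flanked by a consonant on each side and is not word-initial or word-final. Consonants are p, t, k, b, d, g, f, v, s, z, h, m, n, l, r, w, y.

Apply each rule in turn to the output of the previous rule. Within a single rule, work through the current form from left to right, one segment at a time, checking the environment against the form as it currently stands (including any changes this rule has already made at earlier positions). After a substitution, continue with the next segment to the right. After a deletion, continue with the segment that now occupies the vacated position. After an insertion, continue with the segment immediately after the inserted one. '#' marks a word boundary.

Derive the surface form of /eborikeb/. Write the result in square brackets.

[evorikp]

Rule 1 Stop Lenition: [eborikeb] → [evorikeb]
Rule 2 Word-Final Devoicing: [evorikeb] → [evorikep]
Rule 3 Medial Vowel Deletion: [evorikep] → [evorikp]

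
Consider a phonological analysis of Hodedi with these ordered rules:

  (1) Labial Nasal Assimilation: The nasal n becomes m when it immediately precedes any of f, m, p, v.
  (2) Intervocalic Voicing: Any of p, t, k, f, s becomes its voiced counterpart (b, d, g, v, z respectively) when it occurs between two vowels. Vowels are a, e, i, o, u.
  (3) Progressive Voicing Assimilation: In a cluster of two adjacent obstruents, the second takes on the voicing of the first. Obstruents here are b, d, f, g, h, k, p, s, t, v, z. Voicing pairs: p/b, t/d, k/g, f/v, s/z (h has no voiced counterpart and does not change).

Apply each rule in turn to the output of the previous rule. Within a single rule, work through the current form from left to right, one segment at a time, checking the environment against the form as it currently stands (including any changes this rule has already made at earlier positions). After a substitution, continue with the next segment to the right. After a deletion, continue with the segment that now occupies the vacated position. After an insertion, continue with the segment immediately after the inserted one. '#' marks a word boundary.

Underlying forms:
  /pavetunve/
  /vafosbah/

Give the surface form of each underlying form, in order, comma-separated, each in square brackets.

[pavedumve], [vavospah]

/pavetunve/:
  (1) Labial Nasal Assimilation: [pavetunve] → [pavetumve]
  (2) Intervocalic Voicing: [pavetumve] → [pavedumve]
  (3) Progressive Voicing Assimilation: no change — [pavedumve]
/vafosbah/:
  (1) Labial Nasal Assimilation: no change — [vafosbah]
  (2) Intervocalic Voicing: [vafosbah] → [vavosbah]
  (3) Progressive Voicing Assimilation: [vavosbah] → [vavospah]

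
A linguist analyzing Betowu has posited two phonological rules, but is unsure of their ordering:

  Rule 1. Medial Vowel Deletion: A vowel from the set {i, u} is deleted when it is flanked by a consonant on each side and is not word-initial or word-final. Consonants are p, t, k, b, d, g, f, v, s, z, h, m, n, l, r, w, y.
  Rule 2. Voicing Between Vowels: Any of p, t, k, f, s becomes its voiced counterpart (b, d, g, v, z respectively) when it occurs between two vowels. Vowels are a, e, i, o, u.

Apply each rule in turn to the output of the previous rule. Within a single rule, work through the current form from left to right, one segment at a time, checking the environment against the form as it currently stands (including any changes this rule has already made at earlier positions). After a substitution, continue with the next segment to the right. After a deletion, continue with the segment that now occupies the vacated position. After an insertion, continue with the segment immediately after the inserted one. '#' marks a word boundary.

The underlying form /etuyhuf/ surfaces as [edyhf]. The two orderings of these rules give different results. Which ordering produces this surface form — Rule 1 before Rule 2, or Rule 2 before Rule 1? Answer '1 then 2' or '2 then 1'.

Order 1 then 2:
  1 Medial Vowel Deletion: [etuyhuf] → [etyhf]
  2 Voicing Between Vowels: no change — [etyhf]
  result: [etyhf]
Order 2 then 1:
  2 Voicing Between Vowels: [etuyhuf] → [eduyhuf]
  1 Medial Vowel Deletion: [eduyhuf] → [edyhf]
  result: [edyhf]

2 then 1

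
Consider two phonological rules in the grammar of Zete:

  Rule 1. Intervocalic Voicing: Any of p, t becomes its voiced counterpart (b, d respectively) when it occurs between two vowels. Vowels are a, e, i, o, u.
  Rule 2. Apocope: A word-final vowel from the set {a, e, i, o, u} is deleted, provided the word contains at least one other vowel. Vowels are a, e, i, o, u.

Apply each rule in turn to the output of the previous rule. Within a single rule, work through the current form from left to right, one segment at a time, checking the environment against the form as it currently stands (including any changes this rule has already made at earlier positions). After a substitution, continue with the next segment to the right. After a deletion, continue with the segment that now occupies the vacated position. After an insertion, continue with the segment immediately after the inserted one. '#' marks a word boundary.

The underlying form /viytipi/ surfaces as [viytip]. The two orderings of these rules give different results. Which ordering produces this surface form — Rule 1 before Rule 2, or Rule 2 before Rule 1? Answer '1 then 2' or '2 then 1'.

Order 1 then 2:
  1 Intervocalic Voicing: [viytipi] → [viytibi]
  2 Apocope: [viytibi] → [viytib]
  result: [viytib]
Order 2 then 1:
  2 Apocope: [viytipi] → [viytip]
  1 Intervocalic Voicing: no change — [viytip]
  result: [viytip]

2 then 1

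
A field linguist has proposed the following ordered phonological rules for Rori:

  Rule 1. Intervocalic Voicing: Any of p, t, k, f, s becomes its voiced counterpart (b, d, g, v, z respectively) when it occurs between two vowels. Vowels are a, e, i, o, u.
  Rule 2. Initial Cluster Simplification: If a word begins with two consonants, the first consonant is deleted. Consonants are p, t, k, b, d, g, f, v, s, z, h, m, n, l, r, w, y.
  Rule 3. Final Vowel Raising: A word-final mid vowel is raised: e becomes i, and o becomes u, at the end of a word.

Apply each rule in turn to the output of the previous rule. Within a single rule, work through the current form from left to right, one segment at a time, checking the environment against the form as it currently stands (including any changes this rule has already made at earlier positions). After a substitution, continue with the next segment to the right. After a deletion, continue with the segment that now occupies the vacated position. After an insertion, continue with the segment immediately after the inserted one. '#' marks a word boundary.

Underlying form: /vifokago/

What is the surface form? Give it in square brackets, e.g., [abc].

Rule 1 Intervocalic Voicing: [vifokago] → [vivogago]
Rule 2 Initial Cluster Simplification: no change — [vivogago]
Rule 3 Final Vowel Raising: [vivogago] → [vivogagu]

[vivogagu]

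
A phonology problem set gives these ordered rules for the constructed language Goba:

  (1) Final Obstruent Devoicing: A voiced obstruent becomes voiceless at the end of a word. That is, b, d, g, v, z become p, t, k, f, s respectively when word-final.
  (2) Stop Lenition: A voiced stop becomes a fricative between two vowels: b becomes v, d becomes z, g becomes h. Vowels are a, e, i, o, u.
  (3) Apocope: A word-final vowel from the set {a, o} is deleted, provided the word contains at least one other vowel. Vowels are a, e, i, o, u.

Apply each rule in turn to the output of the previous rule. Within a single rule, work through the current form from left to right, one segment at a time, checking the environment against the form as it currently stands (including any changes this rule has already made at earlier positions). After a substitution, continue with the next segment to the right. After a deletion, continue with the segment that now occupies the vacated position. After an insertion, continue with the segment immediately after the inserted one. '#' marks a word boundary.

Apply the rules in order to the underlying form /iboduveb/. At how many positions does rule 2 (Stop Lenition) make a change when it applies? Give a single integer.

(1) Final Obstruent Devoicing: [iboduveb] → [iboduvep]
(2) Stop Lenition: [iboduvep] → [ivozuvep]
(3) Apocope: no change — [ivozuvep]
Rule 2 changed 2 position(s).

2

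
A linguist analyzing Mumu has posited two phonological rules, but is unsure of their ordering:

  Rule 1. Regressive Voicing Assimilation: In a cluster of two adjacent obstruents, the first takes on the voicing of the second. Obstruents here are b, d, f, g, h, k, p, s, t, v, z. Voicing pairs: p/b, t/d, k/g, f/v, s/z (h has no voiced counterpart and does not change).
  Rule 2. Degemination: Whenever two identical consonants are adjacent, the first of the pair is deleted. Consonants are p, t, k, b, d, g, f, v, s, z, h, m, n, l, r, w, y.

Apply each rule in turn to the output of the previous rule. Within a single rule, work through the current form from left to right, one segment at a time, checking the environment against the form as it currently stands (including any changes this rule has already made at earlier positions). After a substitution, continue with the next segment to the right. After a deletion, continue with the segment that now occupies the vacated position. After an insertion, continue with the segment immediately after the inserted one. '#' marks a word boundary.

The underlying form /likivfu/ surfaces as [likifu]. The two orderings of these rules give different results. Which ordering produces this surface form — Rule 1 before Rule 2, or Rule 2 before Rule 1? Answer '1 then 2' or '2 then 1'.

Order 1 then 2:
  1 Regressive Voicing Assimilation: [likivfu] → [likiffu]
  2 Degemination: [likiffu] → [likifu]
  result: [likifu]
Order 2 then 1:
  2 Degemination: no change — [likivfu]
  1 Regressive Voicing Assimilation: [likivfu] → [likiffu]
  result: [likiffu]

1 then 2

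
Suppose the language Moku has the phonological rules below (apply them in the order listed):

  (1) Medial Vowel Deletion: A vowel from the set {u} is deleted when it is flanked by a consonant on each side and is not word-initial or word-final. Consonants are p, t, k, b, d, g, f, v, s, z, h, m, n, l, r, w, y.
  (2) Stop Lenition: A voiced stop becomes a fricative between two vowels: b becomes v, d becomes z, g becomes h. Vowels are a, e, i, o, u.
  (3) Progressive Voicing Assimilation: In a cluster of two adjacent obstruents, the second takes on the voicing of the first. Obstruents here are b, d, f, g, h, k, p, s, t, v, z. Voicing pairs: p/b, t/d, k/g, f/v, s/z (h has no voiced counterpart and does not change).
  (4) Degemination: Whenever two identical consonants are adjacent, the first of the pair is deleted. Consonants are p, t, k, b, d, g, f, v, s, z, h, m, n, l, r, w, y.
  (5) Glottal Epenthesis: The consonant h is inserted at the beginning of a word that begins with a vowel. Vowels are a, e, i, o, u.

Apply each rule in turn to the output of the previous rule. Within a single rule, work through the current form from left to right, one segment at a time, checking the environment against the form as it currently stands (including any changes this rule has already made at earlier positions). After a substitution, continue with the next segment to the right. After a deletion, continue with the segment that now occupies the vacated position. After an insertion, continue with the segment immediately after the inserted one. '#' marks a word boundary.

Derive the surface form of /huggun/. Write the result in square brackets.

[hkn]

(1) Medial Vowel Deletion: [huggun] → [hggn]
(2) Stop Lenition: no change — [hggn]
(3) Progressive Voicing Assimilation: [hggn] → [hkkn]
(4) Degemination: [hkkn] → [hkn]
(5) Glottal Epenthesis: no change — [hkn]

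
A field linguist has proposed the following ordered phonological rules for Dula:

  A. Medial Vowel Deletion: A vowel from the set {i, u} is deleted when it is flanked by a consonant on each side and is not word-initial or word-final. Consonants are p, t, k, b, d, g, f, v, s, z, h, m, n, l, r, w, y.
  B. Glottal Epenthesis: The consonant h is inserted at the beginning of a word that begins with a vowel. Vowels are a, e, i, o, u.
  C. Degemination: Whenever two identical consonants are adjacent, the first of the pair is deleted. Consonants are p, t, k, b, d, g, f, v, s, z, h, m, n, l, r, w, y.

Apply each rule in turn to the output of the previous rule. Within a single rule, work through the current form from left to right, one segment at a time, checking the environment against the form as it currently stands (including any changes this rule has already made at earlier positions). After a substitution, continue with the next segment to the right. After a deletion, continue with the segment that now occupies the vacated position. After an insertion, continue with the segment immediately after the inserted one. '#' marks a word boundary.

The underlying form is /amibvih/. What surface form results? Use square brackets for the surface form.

A Medial Vowel Deletion: [amibvih] → [ambvh]
B Glottal Epenthesis: [ambvh] → [hambvh]
C Degemination: no change — [hambvh]

[hambvh]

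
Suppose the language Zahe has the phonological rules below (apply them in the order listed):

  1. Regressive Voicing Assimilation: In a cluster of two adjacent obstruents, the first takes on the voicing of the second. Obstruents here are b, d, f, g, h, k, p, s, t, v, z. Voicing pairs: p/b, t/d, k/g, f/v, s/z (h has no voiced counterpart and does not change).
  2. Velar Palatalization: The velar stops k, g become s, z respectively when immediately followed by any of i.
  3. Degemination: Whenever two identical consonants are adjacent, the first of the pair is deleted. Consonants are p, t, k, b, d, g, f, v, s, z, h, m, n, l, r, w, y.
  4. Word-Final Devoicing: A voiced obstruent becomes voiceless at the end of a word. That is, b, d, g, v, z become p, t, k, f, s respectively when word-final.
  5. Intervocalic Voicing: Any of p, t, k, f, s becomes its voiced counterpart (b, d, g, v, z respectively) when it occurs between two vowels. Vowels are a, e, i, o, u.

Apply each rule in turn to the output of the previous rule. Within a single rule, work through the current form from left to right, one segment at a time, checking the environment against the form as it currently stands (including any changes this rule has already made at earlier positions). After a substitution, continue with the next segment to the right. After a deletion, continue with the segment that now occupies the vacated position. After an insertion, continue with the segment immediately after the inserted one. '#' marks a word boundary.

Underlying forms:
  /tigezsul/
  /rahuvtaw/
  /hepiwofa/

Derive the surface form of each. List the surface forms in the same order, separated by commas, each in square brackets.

/tigezsul/:
  1 Regressive Voicing Assimilation: [tigezsul] → [tigessul]
  2 Velar Palatalization: no change — [tigessul]
  3 Degemination: [tigessul] → [tigesul]
  4 Word-Final Devoicing: no change — [tigesul]
  5 Intervocalic Voicing: [tigesul] → [tigezul]
/rahuvtaw/:
  1 Regressive Voicing Assimilation: [rahuvtaw] → [rahuftaw]
  2 Velar Palatalization: no change — [rahuftaw]
  3 Degemination: no change — [rahuftaw]
  4 Word-Final Devoicing: no change — [rahuftaw]
  5 Intervocalic Voicing: no change — [rahuftaw]
/hepiwofa/:
  1 Regressive Voicing Assimilation: no change — [hepiwofa]
  2 Velar Palatalization: no change — [hepiwofa]
  3 Degemination: no change — [hepiwofa]
  4 Word-Final Devoicing: no change — [hepiwofa]
  5 Intervocalic Voicing: [hepiwofa] → [hebiwova]

[tigezul], [rahuftaw], [hebiwova]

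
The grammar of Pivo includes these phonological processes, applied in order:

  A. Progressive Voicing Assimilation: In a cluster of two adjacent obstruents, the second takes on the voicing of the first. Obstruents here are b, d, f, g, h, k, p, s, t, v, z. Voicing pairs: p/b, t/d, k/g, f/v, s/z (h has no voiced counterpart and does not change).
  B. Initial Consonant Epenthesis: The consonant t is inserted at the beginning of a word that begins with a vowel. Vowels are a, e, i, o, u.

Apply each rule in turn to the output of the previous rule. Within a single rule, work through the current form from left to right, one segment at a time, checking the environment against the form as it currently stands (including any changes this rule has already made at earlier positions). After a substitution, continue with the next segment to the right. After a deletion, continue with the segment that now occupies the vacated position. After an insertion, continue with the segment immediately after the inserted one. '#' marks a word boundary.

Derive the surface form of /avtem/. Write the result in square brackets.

[tavdem]

A Progressive Voicing Assimilation: [avtem] → [avdem]
B Initial Consonant Epenthesis: [avdem] → [tavdem]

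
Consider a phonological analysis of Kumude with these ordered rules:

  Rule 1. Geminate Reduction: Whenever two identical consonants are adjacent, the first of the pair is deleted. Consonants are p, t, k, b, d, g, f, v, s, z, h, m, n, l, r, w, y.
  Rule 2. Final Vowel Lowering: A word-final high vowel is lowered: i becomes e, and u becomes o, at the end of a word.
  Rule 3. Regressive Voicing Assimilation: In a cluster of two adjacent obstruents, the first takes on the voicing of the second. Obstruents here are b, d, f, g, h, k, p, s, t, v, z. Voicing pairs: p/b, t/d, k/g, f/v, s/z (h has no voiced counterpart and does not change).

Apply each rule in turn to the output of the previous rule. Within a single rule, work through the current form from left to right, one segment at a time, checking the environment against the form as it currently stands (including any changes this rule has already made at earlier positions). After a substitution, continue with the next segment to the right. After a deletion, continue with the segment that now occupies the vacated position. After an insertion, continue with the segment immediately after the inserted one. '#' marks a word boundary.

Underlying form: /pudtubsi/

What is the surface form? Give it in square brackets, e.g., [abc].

[puttupse]

Rule 1 Geminate Reduction: no change — [pudtubsi]
Rule 2 Final Vowel Lowering: [pudtubsi] → [pudtubse]
Rule 3 Regressive Voicing Assimilation: [pudtubse] → [puttupse]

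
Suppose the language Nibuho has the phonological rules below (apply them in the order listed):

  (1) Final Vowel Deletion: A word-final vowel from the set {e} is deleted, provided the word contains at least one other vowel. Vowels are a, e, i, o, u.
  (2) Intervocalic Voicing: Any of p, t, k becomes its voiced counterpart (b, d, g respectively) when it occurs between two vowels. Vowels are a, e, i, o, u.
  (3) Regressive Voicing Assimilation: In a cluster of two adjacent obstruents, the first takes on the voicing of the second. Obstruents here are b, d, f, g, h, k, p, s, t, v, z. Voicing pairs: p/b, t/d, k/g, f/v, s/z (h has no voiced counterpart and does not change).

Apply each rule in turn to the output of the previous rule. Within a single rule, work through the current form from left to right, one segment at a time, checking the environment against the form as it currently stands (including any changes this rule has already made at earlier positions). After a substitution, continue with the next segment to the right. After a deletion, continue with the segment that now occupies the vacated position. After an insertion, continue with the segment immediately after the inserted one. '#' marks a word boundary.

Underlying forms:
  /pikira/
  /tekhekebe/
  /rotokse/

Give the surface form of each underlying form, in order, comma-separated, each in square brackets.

/pikira/:
  (1) Final Vowel Deletion: no change — [pikira]
  (2) Intervocalic Voicing: [pikira] → [pigira]
  (3) Regressive Voicing Assimilation: no change — [pigira]
/tekhekebe/:
  (1) Final Vowel Deletion: [tekhekebe] → [tekhekeb]
  (2) Intervocalic Voicing: [tekhekeb] → [tekhegeb]
  (3) Regressive Voicing Assimilation: no change — [tekhegeb]
/rotokse/:
  (1) Final Vowel Deletion: [rotokse] → [rotoks]
  (2) Intervocalic Voicing: [rotoks] → [rodoks]
  (3) Regressive Voicing Assimilation: no change — [rodoks]

[pigira], [tekhegeb], [rodoks]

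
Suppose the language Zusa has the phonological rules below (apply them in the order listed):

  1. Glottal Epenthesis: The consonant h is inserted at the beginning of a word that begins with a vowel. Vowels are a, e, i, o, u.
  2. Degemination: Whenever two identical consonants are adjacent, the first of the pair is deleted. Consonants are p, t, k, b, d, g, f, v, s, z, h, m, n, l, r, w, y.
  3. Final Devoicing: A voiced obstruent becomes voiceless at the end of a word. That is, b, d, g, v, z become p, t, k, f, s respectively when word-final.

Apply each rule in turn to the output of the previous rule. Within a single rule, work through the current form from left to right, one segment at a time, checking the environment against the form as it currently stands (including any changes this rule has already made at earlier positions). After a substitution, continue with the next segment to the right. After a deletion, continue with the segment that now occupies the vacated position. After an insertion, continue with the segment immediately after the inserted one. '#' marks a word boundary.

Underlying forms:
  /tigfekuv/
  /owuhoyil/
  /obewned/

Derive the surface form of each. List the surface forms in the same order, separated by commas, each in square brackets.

[tigfekuf], [howuhoyil], [hobewnet]

/tigfekuv/:
  1 Glottal Epenthesis: no change — [tigfekuv]
  2 Degemination: no change — [tigfekuv]
  3 Final Devoicing: [tigfekuv] → [tigfekuf]
/owuhoyil/:
  1 Glottal Epenthesis: [owuhoyil] → [howuhoyil]
  2 Degemination: no change — [howuhoyil]
  3 Final Devoicing: no change — [howuhoyil]
/obewned/:
  1 Glottal Epenthesis: [obewned] → [hobewned]
  2 Degemination: no change — [hobewned]
  3 Final Devoicing: [hobewned] → [hobewnet]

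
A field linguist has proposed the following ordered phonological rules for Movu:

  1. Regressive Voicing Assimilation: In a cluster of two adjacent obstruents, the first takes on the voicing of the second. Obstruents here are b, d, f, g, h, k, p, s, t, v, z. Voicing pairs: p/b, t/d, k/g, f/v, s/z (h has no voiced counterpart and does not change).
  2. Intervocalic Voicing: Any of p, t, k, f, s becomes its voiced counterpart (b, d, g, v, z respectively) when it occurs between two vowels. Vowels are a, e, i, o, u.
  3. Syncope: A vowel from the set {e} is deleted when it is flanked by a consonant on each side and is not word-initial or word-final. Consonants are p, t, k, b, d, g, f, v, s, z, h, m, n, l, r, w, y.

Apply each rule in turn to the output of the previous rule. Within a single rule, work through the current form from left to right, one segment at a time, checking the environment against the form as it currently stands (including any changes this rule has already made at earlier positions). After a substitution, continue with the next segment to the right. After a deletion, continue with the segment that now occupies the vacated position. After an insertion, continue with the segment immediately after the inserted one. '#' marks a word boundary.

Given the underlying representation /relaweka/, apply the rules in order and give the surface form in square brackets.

1 Regressive Voicing Assimilation: no change — [relaweka]
2 Intervocalic Voicing: [relaweka] → [relawega]
3 Syncope: [relawega] → [rlawga]

[rlawga]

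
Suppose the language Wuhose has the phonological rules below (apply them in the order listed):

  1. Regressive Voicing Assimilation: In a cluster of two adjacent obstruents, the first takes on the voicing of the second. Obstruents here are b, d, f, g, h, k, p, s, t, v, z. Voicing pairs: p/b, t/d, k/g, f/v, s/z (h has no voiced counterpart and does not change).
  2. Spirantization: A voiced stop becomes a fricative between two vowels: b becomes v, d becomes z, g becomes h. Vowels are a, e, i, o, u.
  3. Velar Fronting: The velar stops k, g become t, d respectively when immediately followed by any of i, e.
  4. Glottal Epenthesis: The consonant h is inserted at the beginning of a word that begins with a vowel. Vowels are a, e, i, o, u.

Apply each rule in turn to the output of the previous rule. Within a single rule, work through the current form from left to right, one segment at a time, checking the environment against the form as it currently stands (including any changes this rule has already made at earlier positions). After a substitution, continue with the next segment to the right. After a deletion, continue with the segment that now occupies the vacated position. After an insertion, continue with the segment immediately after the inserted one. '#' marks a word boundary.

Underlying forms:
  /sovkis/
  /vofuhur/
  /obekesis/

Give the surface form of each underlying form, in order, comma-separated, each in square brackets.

/sovkis/:
  1 Regressive Voicing Assimilation: [sovkis] → [sofkis]
  2 Spirantization: no change — [sofkis]
  3 Velar Fronting: [sofkis] → [softis]
  4 Glottal Epenthesis: no change — [softis]
/vofuhur/:
  1 Regressive Voicing Assimilation: no change — [vofuhur]
  2 Spirantization: no change — [vofuhur]
  3 Velar Fronting: no change — [vofuhur]
  4 Glottal Epenthesis: no change — [vofuhur]
/obekesis/:
  1 Regressive Voicing Assimilation: no change — [obekesis]
  2 Spirantization: [obekesis] → [ovekesis]
  3 Velar Fronting: [ovekesis] → [ovetesis]
  4 Glottal Epenthesis: [ovetesis] → [hovetesis]

[softis], [vofuhur], [hovetesis]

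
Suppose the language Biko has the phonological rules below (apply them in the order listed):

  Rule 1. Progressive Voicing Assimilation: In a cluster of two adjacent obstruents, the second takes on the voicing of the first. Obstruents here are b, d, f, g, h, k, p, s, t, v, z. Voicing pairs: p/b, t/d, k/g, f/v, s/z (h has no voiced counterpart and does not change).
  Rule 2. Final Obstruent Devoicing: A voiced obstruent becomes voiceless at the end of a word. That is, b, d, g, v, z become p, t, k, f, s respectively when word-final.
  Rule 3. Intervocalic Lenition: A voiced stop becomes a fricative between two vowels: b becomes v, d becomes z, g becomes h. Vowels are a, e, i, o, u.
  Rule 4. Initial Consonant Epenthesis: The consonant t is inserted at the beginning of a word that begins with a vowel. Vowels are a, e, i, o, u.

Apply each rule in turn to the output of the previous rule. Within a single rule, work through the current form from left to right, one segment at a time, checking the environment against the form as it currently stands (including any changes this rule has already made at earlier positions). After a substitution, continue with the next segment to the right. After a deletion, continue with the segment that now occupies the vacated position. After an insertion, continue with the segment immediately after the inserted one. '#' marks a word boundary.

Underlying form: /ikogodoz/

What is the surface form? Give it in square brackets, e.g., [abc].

Rule 1 Progressive Voicing Assimilation: no change — [ikogodoz]
Rule 2 Final Obstruent Devoicing: [ikogodoz] → [ikogodos]
Rule 3 Intervocalic Lenition: [ikogodos] → [ikohozos]
Rule 4 Initial Consonant Epenthesis: [ikohozos] → [tikohozos]

[tikohozos]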